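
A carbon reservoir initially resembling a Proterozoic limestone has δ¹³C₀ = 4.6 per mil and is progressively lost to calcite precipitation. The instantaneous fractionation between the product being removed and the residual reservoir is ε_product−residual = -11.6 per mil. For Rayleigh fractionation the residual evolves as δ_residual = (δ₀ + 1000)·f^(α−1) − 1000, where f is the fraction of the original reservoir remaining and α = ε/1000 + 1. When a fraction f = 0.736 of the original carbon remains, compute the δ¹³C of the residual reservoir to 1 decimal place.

Rayleigh residual: δ_res = (δ₀ + 1000)·f^(α−1) − 1000
α = ε/1000 + 1 = 0.98840, so α − 1 = -0.01160
f^(α−1) = 0.736^(-0.01160) = 1.003562
δ_res = (4.6 + 1000) × 1.003562 − 1000 = 1008.178 − 1000 = 8.18 per mil

8.2 per mil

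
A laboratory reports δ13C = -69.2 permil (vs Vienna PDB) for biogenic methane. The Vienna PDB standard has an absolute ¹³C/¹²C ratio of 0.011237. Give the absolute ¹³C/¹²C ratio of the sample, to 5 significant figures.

R_sample = R_standard × (δ13C/1000 + 1)
R_sample = 0.011237 × (-69.2/1000 + 1) = 0.011237 × 0.930800
R_sample = 0.0104594

0.010459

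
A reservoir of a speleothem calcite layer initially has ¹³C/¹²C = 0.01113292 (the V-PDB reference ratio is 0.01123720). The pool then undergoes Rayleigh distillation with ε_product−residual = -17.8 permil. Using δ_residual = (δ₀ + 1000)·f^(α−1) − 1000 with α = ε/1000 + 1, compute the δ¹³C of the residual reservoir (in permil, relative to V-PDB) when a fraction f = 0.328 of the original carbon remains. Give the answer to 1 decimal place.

δ₀ = (0.01113292/0.01123720 − 1)×1000 = (0.990720 − 1)×1000 = -9.280 permil
α − 1 = ε/1000 = -0.0178
f^(α−1) = 0.328^(-0.0178) = 1.020041
δ_res = (-9.280 + 1000) × 1.020041 − 1000 = 1010.575 − 1000 = 10.57 permil

10.6 permil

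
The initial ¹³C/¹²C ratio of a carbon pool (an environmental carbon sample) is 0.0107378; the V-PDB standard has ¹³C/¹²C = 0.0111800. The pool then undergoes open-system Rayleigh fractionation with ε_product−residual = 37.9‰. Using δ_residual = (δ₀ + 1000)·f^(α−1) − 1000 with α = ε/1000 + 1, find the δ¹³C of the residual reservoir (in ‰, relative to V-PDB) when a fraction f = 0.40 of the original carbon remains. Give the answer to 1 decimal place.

δ₀ = (0.0107378/0.0111800 − 1)×1000 = (0.960447 − 1)×1000 = -39.553‰
α − 1 = ε/1000 = 0.0379
f^(α−1) = 0.40^(0.0379) = 0.965869
δ_res = (-39.553 + 1000) × 0.965869 − 1000 = 927.666 − 1000 = -72.33‰

-72.3‰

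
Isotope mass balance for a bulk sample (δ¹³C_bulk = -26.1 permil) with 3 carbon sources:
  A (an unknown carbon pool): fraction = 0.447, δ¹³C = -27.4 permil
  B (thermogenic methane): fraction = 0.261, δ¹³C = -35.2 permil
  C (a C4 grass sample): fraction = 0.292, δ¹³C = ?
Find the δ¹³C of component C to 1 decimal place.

-16.0 permil

Isotope mass balance: δ_bulk = Σ fᵢ·δᵢ.
-26.1 = 0.447×(-27.4) + 0.261×(-35.2) + 0.292×δ_C
0.292·δ_C = -26.1 − (-21.435) = -4.665
δ_C = -4.665 / 0.292 = -15.98 permil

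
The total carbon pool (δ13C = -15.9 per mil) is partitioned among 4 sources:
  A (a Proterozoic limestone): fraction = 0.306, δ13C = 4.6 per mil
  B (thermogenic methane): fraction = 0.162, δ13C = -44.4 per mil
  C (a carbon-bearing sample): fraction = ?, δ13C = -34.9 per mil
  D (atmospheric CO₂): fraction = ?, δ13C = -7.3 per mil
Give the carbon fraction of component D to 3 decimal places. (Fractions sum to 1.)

0.306

Let f_D and f_C be the unknown fractions; fractions sum to 1 so f_D + f_C = 0.532.
Mass balance: Σ fᵢ·δᵢ = δ_bulk ⇒ f_D·(-7.3) + f_C·(-34.9) = -15.9 − (-5.785) = -10.115
Substitute f_C = 0.532 − f_D:
f_D·(-7.3 − -34.9) = -10.115 − 0.532×(-34.9) = 8.452
f_D = 8.452 / 27.6 = 0.3062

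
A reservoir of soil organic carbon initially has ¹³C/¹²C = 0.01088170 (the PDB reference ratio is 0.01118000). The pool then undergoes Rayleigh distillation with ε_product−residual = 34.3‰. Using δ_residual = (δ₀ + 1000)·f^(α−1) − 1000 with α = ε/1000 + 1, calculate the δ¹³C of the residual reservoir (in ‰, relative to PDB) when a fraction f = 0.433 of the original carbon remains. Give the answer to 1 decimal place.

-54.2‰

δ₀ = (0.01088170/0.01118000 − 1)×1000 = (0.973318 − 1)×1000 = -26.682‰
α − 1 = ε/1000 = 0.0343
f^(α−1) = 0.433^(0.0343) = 0.971699
δ_res = (-26.682 + 1000) × 0.971699 − 1000 = 945.772 − 1000 = -54.23‰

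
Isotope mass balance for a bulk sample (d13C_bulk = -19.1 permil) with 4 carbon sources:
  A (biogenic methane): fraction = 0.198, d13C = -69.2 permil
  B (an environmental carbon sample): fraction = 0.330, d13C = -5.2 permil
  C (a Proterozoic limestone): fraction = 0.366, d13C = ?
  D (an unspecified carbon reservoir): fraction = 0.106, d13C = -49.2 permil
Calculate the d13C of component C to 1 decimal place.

4.2 permil

Isotope mass balance: δ_bulk = Σ fᵢ·δᵢ.
-19.1 = 0.198×(-69.2) + 0.330×(-5.2) + 0.366×δ_C + 0.106×(-49.2)
0.366·δ_C = -19.1 − (-20.633) = 1.533
δ_C = 1.533 / 0.366 = 4.19 permil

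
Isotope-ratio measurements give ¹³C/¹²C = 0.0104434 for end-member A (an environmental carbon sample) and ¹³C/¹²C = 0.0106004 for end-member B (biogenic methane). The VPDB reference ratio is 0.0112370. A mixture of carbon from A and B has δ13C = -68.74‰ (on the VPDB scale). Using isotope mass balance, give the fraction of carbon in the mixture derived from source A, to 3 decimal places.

δ_A = (0.0104434/0.0112370 − 1)×1000 = (0.929376 − 1)×1000 = -70.624‰
δ_B = (0.0106004/0.0112370 − 1)×1000 = (0.943348 − 1)×1000 = -56.652‰
f_A = (δ_mix − δ_B)/(δ_A − δ_B) = (-68.74 − (-56.652))/(-70.624 − (-56.652))
f_A = -12.088 / -13.972 = 0.8652

0.865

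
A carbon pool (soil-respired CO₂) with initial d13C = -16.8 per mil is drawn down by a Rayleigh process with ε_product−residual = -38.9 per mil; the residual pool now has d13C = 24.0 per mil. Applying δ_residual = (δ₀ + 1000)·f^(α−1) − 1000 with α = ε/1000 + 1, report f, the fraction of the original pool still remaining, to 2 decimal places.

0.35

α − 1 = ε/1000 = -0.0389
(δ_res + 1000)/(δ₀ + 1000) = (24.0 + 1000)/(-16.8 + 1000) = 1024.0/983.2 = 1.041497
f = 1.041497^(1/-0.0389) = exp(ln(1.041497)/-0.0389) = exp(0.04066/-0.0389)
f = exp(-1.0452) = 0.3516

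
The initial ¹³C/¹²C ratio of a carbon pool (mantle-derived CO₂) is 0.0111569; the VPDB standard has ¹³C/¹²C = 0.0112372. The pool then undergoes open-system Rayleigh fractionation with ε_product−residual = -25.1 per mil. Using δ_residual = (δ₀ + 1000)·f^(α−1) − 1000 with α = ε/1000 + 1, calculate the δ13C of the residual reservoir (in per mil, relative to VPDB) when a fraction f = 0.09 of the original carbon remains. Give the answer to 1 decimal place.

δ₀ = (0.0111569/0.0112372 − 1)×1000 = (0.992854 − 1)×1000 = -7.146 per mil
α − 1 = ε/1000 = -0.0251
f^(α−1) = 0.09^(-0.0251) = 1.062303
δ_res = (-7.146 + 1000) × 1.062303 − 1000 = 1054.712 − 1000 = 54.71 per mil

54.7 per mil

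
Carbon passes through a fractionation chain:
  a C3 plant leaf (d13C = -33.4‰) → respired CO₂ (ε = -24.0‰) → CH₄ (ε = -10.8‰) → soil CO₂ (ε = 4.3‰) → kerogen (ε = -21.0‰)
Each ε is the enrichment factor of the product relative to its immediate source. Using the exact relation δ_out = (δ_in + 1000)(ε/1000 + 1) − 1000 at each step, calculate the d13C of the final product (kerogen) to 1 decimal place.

step 1: δ = (-33.40 + 1000)·(-24.0/1000 + 1) − 1000 = -56.60‰
step 2: δ = (-56.60 + 1000)·(-10.8/1000 + 1) − 1000 = -66.79‰
step 3: δ = (-66.79 + 1000)·(4.3/1000 + 1) − 1000 = -62.77‰
step 4: δ = (-62.77 + 1000)·(-21.0/1000 + 1) − 1000 = -82.46‰

-82.5‰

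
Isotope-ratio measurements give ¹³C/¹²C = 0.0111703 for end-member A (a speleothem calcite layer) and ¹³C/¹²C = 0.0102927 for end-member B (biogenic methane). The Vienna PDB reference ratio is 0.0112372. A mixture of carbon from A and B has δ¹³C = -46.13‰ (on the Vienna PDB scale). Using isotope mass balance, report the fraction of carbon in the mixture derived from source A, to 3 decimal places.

δ_A = (0.0111703/0.0112372 − 1)×1000 = (0.994047 − 1)×1000 = -5.953‰
δ_B = (0.0102927/0.0112372 − 1)×1000 = (0.915949 − 1)×1000 = -84.051‰
f_A = (δ_mix − δ_B)/(δ_A − δ_B) = (-46.13 − (-84.051))/(-5.953 − (-84.051))
f_A = 37.921 / 78.098 = 0.4856

0.486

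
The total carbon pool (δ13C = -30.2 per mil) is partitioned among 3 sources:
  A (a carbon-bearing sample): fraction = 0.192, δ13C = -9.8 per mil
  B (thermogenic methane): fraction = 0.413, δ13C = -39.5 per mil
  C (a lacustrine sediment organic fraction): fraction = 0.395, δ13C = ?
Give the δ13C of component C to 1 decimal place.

Isotope mass balance: δ_bulk = Σ fᵢ·δᵢ.
-30.2 = 0.192×(-9.8) + 0.413×(-39.5) + 0.395×δ_C
0.395·δ_C = -30.2 − (-18.195) = -12.005
δ_C = -12.005 / 0.395 = -30.39 per mil

-30.4 per mil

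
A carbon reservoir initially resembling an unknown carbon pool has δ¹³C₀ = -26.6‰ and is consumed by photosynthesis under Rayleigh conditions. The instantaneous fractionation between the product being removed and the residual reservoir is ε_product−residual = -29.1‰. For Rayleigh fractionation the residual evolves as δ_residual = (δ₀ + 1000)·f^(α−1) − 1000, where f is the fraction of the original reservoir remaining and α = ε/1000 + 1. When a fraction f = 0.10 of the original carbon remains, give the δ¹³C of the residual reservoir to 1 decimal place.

Rayleigh residual: δ_res = (δ₀ + 1000)·f^(α−1) − 1000
α = ε/1000 + 1 = 0.97090, so α − 1 = -0.02910
f^(α−1) = 0.10^(-0.02910) = 1.069301
δ_res = (-26.6 + 1000) × 1.069301 − 1000 = 1040.858 − 1000 = 40.86‰

40.9‰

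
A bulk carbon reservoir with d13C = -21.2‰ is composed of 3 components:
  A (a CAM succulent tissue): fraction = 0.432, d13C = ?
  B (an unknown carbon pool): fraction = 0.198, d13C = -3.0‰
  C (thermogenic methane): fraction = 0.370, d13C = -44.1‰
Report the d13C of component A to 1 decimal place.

Isotope mass balance: δ_bulk = Σ fᵢ·δᵢ.
-21.2 = 0.432×δ_A + 0.198×(-3.0) + 0.370×(-44.1)
0.432·δ_A = -21.2 − (-16.911) = -4.289
δ_A = -4.289 / 0.432 = -9.93‰

-9.9‰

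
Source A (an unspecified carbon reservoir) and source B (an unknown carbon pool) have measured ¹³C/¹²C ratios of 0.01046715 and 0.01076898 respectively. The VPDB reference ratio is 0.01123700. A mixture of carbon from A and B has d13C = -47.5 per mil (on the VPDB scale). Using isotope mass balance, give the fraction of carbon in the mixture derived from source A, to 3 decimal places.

δ_A = (0.01046715/0.01123700 − 1)×1000 = (0.931490 − 1)×1000 = -68.510 per mil
δ_B = (0.01076898/0.01123700 − 1)×1000 = (0.958350 − 1)×1000 = -41.650 per mil
f_A = (δ_mix − δ_B)/(δ_A − δ_B) = (-47.5 − (-41.650))/(-68.510 − (-41.650))
f_A = -5.850 / -26.860 = 0.2178

0.218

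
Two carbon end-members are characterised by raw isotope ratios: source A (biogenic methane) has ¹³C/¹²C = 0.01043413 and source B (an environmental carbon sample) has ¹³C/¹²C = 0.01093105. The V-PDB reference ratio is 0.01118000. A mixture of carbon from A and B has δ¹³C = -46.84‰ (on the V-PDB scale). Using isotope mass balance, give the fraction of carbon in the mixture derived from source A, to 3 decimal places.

δ_A = (0.01043413/0.01118000 − 1)×1000 = (0.933285 − 1)×1000 = -66.715‰
δ_B = (0.01093105/0.01118000 − 1)×1000 = (0.977733 − 1)×1000 = -22.267‰
f_A = (δ_mix − δ_B)/(δ_A − δ_B) = (-46.84 − (-22.267))/(-66.715 − (-22.267))
f_A = -24.573 / -44.447 = 0.5528

0.553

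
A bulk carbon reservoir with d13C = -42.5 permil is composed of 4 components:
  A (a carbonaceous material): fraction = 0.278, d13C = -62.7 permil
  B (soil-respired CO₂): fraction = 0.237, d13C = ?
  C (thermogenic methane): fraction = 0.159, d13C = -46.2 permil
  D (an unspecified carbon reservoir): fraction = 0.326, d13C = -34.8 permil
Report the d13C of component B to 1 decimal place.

-26.9 permil

Isotope mass balance: δ_bulk = Σ fᵢ·δᵢ.
-42.5 = 0.278×(-62.7) + 0.237×δ_B + 0.159×(-46.2) + 0.326×(-34.8)
0.237·δ_B = -42.5 − (-36.121) = -6.379
δ_B = -6.379 / 0.237 = -26.91 permil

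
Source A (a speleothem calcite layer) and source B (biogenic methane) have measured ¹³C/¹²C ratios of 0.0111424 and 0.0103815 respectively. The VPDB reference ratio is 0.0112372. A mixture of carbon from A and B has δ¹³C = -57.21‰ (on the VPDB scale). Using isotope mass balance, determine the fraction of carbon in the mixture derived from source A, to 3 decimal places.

0.280

δ_A = (0.0111424/0.0112372 − 1)×1000 = (0.991564 − 1)×1000 = -8.436‰
δ_B = (0.0103815/0.0112372 − 1)×1000 = (0.923851 − 1)×1000 = -76.149‰
f_A = (δ_mix − δ_B)/(δ_A − δ_B) = (-57.21 − (-76.149))/(-8.436 − (-76.149))
f_A = 18.939 / 67.713 = 0.2797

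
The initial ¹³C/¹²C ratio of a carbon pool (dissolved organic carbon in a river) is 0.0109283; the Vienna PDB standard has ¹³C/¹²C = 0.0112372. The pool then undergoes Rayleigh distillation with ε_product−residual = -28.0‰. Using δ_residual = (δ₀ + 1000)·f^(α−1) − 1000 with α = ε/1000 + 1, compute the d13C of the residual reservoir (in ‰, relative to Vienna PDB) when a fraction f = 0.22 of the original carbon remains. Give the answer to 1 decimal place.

δ₀ = (0.0109283/0.0112372 − 1)×1000 = (0.972511 − 1)×1000 = -27.489‰
α − 1 = ε/1000 = -0.0280
f^(α−1) = 0.22^(-0.0280) = 1.043307
δ_res = (-27.489 + 1000) × 1.043307 − 1000 = 1014.628 − 1000 = 14.63‰

14.6‰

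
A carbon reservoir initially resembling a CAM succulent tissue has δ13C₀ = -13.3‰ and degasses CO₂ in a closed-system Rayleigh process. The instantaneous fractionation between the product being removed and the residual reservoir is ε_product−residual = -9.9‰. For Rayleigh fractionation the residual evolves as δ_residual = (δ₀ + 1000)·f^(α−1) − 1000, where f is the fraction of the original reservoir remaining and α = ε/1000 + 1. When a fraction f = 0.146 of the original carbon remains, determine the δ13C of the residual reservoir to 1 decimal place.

5.7‰

Rayleigh residual: δ_res = (δ₀ + 1000)·f^(α−1) − 1000
α = ε/1000 + 1 = 0.99010, so α − 1 = -0.00990
f^(α−1) = 0.146^(-0.00990) = 1.019232
δ_res = (-13.3 + 1000) × 1.019232 − 1000 = 1005.676 − 1000 = 5.68‰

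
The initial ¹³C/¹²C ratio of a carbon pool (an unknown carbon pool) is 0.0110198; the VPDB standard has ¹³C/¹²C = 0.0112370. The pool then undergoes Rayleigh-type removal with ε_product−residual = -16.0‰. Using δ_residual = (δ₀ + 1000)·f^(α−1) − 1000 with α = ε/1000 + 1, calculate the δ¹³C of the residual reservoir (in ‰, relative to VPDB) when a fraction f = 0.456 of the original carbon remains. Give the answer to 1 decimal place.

δ₀ = (0.0110198/0.0112370 − 1)×1000 = (0.980671 − 1)×1000 = -19.329‰
α − 1 = ε/1000 = -0.0160
f^(α−1) = 0.456^(-0.0160) = 1.012643
δ_res = (-19.329 + 1000) × 1.012643 − 1000 = 993.070 − 1000 = -6.93‰

-6.9‰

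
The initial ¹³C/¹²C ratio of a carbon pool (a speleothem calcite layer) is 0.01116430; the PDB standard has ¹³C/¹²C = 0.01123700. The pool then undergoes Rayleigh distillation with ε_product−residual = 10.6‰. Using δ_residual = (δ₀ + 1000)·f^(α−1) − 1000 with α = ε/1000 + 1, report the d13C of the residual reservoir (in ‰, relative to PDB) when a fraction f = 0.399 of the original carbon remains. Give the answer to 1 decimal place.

-16.1‰

δ₀ = (0.01116430/0.01123700 − 1)×1000 = (0.993530 − 1)×1000 = -6.470‰
α − 1 = ε/1000 = 0.0106
f^(α−1) = 0.399^(0.0106) = 0.990308
δ_res = (-6.470 + 1000) × 0.990308 − 1000 = 983.901 − 1000 = -16.10‰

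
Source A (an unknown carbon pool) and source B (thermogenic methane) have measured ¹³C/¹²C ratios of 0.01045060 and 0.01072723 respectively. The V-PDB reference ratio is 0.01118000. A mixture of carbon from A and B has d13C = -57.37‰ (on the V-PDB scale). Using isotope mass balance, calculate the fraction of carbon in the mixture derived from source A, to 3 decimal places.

δ_A = (0.01045060/0.01118000 − 1)×1000 = (0.934758 − 1)×1000 = -65.242‰
δ_B = (0.01072723/0.01118000 − 1)×1000 = (0.959502 − 1)×1000 = -40.498‰
f_A = (δ_mix − δ_B)/(δ_A − δ_B) = (-57.37 − (-40.498))/(-65.242 − (-40.498))
f_A = -16.872 / -24.743 = 0.6819

0.682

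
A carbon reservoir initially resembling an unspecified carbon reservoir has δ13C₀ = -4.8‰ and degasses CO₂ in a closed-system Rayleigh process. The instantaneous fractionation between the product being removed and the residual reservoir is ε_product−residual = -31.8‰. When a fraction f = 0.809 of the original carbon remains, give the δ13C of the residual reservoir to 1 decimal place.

Rayleigh residual: δ_res = (δ₀ + 1000)·f^(α−1) − 1000
α = ε/1000 + 1 = 0.96820, so α − 1 = -0.03180
f^(α−1) = 0.809^(-0.03180) = 1.006763
δ_res = (-4.8 + 1000) × 1.006763 − 1000 = 1001.931 − 1000 = 1.93‰

1.9‰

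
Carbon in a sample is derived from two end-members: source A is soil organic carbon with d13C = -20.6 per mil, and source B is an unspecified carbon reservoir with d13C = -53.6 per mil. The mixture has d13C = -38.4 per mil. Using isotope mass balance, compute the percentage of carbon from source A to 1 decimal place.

46.1%

δ_mix = f_A·δ_A + (1 − f_A)·δ_B  ⇒  f_A = (δ_mix − δ_B)/(δ_A − δ_B)
f_A = (-38.4 − (-53.6)) / (-20.6 − (-53.6))
f_A = 15.2 / 33.0 = 0.4606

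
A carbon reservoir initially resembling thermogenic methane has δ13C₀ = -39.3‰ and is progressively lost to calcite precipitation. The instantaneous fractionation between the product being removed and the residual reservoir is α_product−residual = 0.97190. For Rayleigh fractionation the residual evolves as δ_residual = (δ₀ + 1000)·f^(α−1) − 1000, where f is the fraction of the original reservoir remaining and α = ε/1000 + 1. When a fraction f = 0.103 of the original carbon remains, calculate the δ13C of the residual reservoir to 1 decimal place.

Rayleigh residual: δ_res = (δ₀ + 1000)·f^(α−1) − 1000
α − 1 = -0.02810
f^(α−1) = 0.103^(-0.02810) = 1.065956
δ_res = (-39.3 + 1000) × 1.065956 − 1000 = 1024.064 − 1000 = 24.06‰

24.1‰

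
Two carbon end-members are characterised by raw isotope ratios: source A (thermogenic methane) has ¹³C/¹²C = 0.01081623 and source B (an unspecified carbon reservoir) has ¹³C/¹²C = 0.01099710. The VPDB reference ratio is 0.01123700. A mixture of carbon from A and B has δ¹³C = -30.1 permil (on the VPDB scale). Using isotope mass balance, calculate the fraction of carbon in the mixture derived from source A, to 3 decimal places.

0.544

δ_A = (0.01081623/0.01123700 − 1)×1000 = (0.962555 − 1)×1000 = -37.445 permil
δ_B = (0.01099710/0.01123700 − 1)×1000 = (0.978651 − 1)×1000 = -21.349 permil
f_A = (δ_mix − δ_B)/(δ_A − δ_B) = (-30.1 − (-21.349))/(-37.445 − (-21.349))
f_A = -8.751 / -16.096 = 0.5437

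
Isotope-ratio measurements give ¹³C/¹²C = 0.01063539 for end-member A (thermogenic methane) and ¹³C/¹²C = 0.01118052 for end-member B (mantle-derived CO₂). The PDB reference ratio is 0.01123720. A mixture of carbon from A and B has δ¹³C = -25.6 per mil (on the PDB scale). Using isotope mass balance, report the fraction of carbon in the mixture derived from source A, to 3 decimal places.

0.424

δ_A = (0.01063539/0.01123720 − 1)×1000 = (0.946445 − 1)×1000 = -53.555 per mil
δ_B = (0.01118052/0.01123720 − 1)×1000 = (0.994956 − 1)×1000 = -5.044 per mil
f_A = (δ_mix − δ_B)/(δ_A − δ_B) = (-25.6 − (-5.044))/(-53.555 − (-5.044))
f_A = -20.556 / -48.511 = 0.4237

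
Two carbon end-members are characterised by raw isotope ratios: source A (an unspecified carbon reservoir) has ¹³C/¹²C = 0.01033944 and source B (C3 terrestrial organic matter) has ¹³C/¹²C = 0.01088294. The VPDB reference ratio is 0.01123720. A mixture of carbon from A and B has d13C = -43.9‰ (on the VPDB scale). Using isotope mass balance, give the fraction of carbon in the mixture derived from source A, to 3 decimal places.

0.256

δ_A = (0.01033944/0.01123720 − 1)×1000 = (0.920108 − 1)×1000 = -79.892‰
δ_B = (0.01088294/0.01123720 − 1)×1000 = (0.968474 − 1)×1000 = -31.526‰
f_A = (δ_mix − δ_B)/(δ_A − δ_B) = (-43.9 − (-31.526))/(-79.892 − (-31.526))
f_A = -12.374 / -48.366 = 0.2558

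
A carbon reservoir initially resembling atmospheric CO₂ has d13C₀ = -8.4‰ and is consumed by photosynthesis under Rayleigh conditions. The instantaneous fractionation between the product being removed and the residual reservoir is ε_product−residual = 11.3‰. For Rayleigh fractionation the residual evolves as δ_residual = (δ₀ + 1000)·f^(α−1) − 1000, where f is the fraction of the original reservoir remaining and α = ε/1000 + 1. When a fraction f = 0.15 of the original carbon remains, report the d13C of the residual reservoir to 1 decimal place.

Rayleigh residual: δ_res = (δ₀ + 1000)·f^(α−1) − 1000
α = ε/1000 + 1 = 1.01130, so α − 1 = 0.01130
f^(α−1) = 0.15^(0.01130) = 0.978791
δ_res = (-8.4 + 1000) × 0.978791 − 1000 = 970.569 − 1000 = -29.43‰

-29.4‰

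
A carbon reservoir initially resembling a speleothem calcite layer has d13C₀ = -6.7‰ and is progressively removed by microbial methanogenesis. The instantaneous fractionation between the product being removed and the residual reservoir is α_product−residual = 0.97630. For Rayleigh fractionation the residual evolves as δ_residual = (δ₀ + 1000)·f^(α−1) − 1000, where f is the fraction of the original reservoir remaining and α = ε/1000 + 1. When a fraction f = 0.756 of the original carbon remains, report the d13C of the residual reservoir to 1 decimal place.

-0.1‰

Rayleigh residual: δ_res = (δ₀ + 1000)·f^(α−1) − 1000
α − 1 = -0.02370
f^(α−1) = 0.756^(-0.02370) = 1.006651
δ_res = (-6.7 + 1000) × 1.006651 − 1000 = 999.907 − 1000 = -0.09‰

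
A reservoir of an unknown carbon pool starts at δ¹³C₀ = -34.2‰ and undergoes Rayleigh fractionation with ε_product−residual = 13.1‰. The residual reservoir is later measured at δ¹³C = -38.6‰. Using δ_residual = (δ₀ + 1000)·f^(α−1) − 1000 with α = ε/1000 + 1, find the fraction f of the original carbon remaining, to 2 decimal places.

α − 1 = ε/1000 = 0.0131
(δ_res + 1000)/(δ₀ + 1000) = (-38.6 + 1000)/(-34.2 + 1000) = 961.4/965.8 = 0.995444
f = 0.995444^(1/0.0131) = exp(ln(0.995444)/0.0131) = exp(-0.00457/0.0131)
f = exp(-0.3486) = 0.7057

0.71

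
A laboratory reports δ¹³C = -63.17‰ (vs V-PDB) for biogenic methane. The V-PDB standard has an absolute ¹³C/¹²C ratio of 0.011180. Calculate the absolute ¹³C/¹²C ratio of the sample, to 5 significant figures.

R_sample = R_standard × (δ¹³C/1000 + 1)
R_sample = 0.011180 × (-63.17/1000 + 1) = 0.011180 × 0.936830
R_sample = 0.0104738

0.010474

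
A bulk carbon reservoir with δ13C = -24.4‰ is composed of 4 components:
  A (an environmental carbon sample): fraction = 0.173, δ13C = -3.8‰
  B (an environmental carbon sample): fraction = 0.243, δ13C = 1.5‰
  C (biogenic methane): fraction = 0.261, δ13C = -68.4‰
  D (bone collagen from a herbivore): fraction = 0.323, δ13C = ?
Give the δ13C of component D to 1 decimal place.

-19.4‰

Isotope mass balance: δ_bulk = Σ fᵢ·δᵢ.
-24.4 = 0.173×(-3.8) + 0.243×(1.5) + 0.261×(-68.4) + 0.323×δ_D
0.323·δ_D = -24.4 − (-18.145) = -6.255
δ_D = -6.255 / 0.323 = -19.36‰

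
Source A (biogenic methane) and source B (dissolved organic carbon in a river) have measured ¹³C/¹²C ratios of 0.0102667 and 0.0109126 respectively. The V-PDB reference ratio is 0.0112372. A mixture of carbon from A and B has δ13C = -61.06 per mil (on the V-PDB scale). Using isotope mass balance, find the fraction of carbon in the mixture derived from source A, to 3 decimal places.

0.560

δ_A = (0.0102667/0.0112372 − 1)×1000 = (0.913635 − 1)×1000 = -86.365 per mil
δ_B = (0.0109126/0.0112372 − 1)×1000 = (0.971114 − 1)×1000 = -28.886 per mil
f_A = (δ_mix − δ_B)/(δ_A − δ_B) = (-61.06 − (-28.886))/(-86.365 − (-28.886))
f_A = -32.174 / -57.479 = 0.5598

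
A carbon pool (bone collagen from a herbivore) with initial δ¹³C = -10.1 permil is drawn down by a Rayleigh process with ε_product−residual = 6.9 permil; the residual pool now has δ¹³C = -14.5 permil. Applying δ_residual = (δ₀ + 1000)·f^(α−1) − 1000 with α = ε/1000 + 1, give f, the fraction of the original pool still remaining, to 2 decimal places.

0.52

α − 1 = ε/1000 = 0.0069
(δ_res + 1000)/(δ₀ + 1000) = (-14.5 + 1000)/(-10.1 + 1000) = 985.5/989.9 = 0.995555
f = 0.995555^(1/0.0069) = exp(ln(0.995555)/0.0069) = exp(-0.00445/0.0069)
f = exp(-0.6456) = 0.5243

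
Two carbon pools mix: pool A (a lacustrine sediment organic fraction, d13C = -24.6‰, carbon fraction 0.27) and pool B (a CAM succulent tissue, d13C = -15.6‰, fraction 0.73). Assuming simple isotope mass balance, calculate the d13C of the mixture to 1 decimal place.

δ_mix = f_A·δ_A + f_B·δ_B
δ_mix = 0.27 × (-24.6) + 0.73 × (-15.6)
δ_mix = -6.64 + -11.39 = -18.03‰

-18.0‰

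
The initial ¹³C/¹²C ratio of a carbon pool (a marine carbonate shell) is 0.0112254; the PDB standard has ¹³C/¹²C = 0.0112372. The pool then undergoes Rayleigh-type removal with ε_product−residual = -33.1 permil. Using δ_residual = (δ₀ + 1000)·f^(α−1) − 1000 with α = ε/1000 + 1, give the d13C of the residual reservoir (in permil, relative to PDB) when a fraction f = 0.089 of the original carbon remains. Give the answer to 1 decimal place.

82.2 permil

δ₀ = (0.0112254/0.0112372 − 1)×1000 = (0.998950 − 1)×1000 = -1.050 permil
α − 1 = ε/1000 = -0.0331
f^(α−1) = 0.089^(-0.0331) = 1.083366
δ_res = (-1.050 + 1000) × 1.083366 − 1000 = 1082.228 − 1000 = 82.23 permil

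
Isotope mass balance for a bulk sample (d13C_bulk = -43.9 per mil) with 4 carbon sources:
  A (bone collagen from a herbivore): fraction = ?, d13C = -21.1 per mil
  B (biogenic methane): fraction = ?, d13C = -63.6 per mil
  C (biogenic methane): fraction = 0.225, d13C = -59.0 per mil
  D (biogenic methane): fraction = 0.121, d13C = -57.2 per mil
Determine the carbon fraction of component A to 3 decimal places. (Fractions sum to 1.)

0.421

Let f_A and f_B be the unknown fractions; fractions sum to 1 so f_A + f_B = 0.654.
Mass balance: Σ fᵢ·δᵢ = δ_bulk ⇒ f_A·(-21.1) + f_B·(-63.6) = -43.9 − (-20.196) = -23.704
Substitute f_B = 0.654 − f_A:
f_A·(-21.1 − -63.6) = -23.704 − 0.654×(-63.6) = 17.891
f_A = 17.891 / 42.5 = 0.4210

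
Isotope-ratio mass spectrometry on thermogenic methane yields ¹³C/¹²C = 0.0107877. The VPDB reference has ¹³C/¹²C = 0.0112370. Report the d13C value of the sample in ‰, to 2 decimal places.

-39.98‰

d13C = (R_sample / R_standard − 1) × 1000
R_sample / R_standard = 0.0107877 / 0.0112370 = 0.960016
d13C = (0.960016 − 1) × 1000 = -39.984‰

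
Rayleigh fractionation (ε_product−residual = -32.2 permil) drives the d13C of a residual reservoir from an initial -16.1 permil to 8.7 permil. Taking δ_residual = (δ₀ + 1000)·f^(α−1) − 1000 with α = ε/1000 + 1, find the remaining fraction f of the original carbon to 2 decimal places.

0.46

α − 1 = ε/1000 = -0.0322
(δ_res + 1000)/(δ₀ + 1000) = (8.7 + 1000)/(-16.1 + 1000) = 1008.7/983.9 = 1.025206
f = 1.025206^(1/-0.0322) = exp(ln(1.025206)/-0.0322) = exp(0.02489/-0.0322)
f = exp(-0.7731) = 0.4616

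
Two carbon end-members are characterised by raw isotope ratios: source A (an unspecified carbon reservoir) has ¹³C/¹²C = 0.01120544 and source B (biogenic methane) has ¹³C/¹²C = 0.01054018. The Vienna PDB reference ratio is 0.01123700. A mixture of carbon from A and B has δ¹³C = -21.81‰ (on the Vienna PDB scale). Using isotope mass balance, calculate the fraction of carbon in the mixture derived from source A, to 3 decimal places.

δ_A = (0.01120544/0.01123700 − 1)×1000 = (0.997191 − 1)×1000 = -2.809‰
δ_B = (0.01054018/0.01123700 − 1)×1000 = (0.937989 − 1)×1000 = -62.011‰
f_A = (δ_mix − δ_B)/(δ_A − δ_B) = (-21.81 − (-62.011))/(-2.809 − (-62.011))
f_A = 40.201 / 59.203 = 0.6790

0.679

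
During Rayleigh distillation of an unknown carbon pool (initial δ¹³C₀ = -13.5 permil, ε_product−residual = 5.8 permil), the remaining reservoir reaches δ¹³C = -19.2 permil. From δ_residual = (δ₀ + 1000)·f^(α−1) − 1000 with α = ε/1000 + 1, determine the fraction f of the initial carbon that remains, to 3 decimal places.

0.368

α − 1 = ε/1000 = 0.0058
(δ_res + 1000)/(δ₀ + 1000) = (-19.2 + 1000)/(-13.5 + 1000) = 980.8/986.5 = 0.994222
f = 0.994222^(1/0.0058) = exp(ln(0.994222)/0.0058) = exp(-0.00579/0.0058)
f = exp(-0.9991) = 0.3682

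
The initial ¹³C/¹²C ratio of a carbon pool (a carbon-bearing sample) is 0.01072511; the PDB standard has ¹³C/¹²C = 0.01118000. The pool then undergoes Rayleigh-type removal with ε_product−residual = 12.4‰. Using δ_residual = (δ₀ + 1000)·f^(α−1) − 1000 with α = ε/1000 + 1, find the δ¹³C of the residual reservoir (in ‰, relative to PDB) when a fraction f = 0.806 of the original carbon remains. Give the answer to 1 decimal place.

-43.2‰

δ₀ = (0.01072511/0.01118000 − 1)×1000 = (0.959312 − 1)×1000 = -40.688‰
α − 1 = ε/1000 = 0.0124
f^(α−1) = 0.806^(0.0124) = 0.997329
δ_res = (-40.688 + 1000) × 0.997329 − 1000 = 956.750 − 1000 = -43.25‰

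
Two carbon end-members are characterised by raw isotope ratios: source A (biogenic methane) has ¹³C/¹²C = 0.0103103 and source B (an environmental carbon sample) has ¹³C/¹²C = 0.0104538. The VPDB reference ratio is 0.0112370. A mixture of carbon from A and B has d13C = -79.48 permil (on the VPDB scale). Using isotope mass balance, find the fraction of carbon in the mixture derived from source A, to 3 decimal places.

δ_A = (0.0103103/0.0112370 − 1)×1000 = (0.917531 − 1)×1000 = -82.469 permil
δ_B = (0.0104538/0.0112370 − 1)×1000 = (0.930302 − 1)×1000 = -69.698 permil
f_A = (δ_mix − δ_B)/(δ_A − δ_B) = (-79.48 − (-69.698))/(-82.469 − (-69.698))
f_A = -9.782 / -12.770 = 0.7660

0.766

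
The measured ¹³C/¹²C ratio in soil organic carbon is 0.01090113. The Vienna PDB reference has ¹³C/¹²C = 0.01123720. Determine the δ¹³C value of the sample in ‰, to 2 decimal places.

-29.91‰

δ¹³C = (R_sample / R_standard − 1) × 1000
R_sample / R_standard = 0.01090113 / 0.01123720 = 0.970093
δ¹³C = (0.970093 − 1) × 1000 = -29.907‰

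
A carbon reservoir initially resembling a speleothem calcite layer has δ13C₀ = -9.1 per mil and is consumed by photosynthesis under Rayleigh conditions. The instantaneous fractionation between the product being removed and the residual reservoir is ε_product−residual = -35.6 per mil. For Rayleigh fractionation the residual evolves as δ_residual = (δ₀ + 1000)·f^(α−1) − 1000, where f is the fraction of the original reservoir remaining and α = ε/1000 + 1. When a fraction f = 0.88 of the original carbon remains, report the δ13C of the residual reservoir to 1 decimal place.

Rayleigh residual: δ_res = (δ₀ + 1000)·f^(α−1) − 1000
α = ε/1000 + 1 = 0.96440, so α − 1 = -0.03560
f^(α−1) = 0.88^(-0.03560) = 1.004561
δ_res = (-9.1 + 1000) × 1.004561 − 1000 = 995.420 − 1000 = -4.58 per mil

-4.6 per mil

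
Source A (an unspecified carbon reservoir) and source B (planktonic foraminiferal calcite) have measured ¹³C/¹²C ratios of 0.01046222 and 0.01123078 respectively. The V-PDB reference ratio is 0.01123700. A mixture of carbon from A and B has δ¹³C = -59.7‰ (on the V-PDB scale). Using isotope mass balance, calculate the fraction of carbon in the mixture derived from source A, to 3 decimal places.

0.865

δ_A = (0.01046222/0.01123700 − 1)×1000 = (0.931051 − 1)×1000 = -68.949‰
δ_B = (0.01123078/0.01123700 − 1)×1000 = (0.999446 − 1)×1000 = -0.554‰
f_A = (δ_mix − δ_B)/(δ_A − δ_B) = (-59.7 − (-0.554))/(-68.949 − (-0.554))
f_A = -59.146 / -68.395 = 0.8648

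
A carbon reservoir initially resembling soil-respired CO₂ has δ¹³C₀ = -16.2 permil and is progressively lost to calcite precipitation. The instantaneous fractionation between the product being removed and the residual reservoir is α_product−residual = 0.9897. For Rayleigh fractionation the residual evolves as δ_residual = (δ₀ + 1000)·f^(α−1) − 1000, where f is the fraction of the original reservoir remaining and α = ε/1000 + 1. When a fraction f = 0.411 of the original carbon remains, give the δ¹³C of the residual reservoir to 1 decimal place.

Rayleigh residual: δ_res = (δ₀ + 1000)·f^(α−1) − 1000
α − 1 = -0.01030
f^(α−1) = 0.411^(-0.01030) = 1.009200
δ_res = (-16.2 + 1000) × 1.009200 − 1000 = 992.851 − 1000 = -7.15 permil

-7.1 permil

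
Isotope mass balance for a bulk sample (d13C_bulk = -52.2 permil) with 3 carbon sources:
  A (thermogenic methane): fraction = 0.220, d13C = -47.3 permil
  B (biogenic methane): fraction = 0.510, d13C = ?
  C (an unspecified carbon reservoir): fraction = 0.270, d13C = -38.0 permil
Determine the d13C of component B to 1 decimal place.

Isotope mass balance: δ_bulk = Σ fᵢ·δᵢ.
-52.2 = 0.220×(-47.3) + 0.510×δ_B + 0.270×(-38.0)
0.510·δ_B = -52.2 − (-20.666) = -31.534
δ_B = -31.534 / 0.510 = -61.83 permil

-61.8 permil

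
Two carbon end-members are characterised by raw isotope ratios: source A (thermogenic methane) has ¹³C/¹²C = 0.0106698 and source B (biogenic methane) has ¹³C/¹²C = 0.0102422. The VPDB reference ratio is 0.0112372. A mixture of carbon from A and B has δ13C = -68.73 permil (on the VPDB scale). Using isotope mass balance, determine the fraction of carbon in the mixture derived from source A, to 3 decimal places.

δ_A = (0.0106698/0.0112372 − 1)×1000 = (0.949507 − 1)×1000 = -50.493 permil
δ_B = (0.0102422/0.0112372 − 1)×1000 = (0.911455 − 1)×1000 = -88.545 permil
f_A = (δ_mix − δ_B)/(δ_A − δ_B) = (-68.73 − (-88.545))/(-50.493 − (-88.545))
f_A = 19.815 / 38.052 = 0.5207

0.521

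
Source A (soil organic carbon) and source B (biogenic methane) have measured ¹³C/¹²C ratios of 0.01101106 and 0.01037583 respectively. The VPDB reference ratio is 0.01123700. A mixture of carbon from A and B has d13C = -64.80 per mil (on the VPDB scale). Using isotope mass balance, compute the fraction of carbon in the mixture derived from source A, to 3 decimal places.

δ_A = (0.01101106/0.01123700 − 1)×1000 = (0.979893 − 1)×1000 = -20.107 per mil
δ_B = (0.01037583/0.01123700 − 1)×1000 = (0.923363 − 1)×1000 = -76.637 per mil
f_A = (δ_mix − δ_B)/(δ_A − δ_B) = (-64.80 − (-76.637))/(-20.107 − (-76.637))
f_A = 11.837 / 56.530 = 0.2094

0.209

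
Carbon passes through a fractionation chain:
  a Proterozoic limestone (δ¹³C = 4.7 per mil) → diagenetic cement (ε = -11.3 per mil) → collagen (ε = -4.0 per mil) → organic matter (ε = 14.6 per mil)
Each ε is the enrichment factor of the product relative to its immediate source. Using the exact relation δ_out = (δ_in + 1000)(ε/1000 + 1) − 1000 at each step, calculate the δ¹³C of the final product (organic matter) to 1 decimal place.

step 1: δ = (4.70 + 1000)·(-11.3/1000 + 1) − 1000 = -6.65 per mil
step 2: δ = (-6.65 + 1000)·(-4.0/1000 + 1) − 1000 = -10.63 per mil
step 3: δ = (-10.63 + 1000)·(14.6/1000 + 1) − 1000 = 3.82 per mil

3.8 per mil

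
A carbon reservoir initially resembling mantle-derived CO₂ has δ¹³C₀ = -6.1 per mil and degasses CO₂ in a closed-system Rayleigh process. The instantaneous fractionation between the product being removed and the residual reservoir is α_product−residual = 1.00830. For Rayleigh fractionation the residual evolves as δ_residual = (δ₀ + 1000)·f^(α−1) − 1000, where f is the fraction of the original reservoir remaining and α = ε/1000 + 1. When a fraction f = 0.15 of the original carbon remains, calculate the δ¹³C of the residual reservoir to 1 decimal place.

Rayleigh residual: δ_res = (δ₀ + 1000)·f^(α−1) − 1000
α − 1 = 0.00830
f^(α−1) = 0.15^(0.00830) = 0.984377
δ_res = (-6.1 + 1000) × 0.984377 − 1000 = 978.373 − 1000 = -21.63 per mil

-21.6 per mil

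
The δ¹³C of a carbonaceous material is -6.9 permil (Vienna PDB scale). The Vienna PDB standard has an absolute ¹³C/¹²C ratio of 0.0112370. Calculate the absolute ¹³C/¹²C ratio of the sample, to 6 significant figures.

0.0111595

R_sample = R_standard × (δ¹³C/1000 + 1)
R_sample = 0.0112370 × (-6.9/1000 + 1) = 0.0112370 × 0.993100
R_sample = 0.0111595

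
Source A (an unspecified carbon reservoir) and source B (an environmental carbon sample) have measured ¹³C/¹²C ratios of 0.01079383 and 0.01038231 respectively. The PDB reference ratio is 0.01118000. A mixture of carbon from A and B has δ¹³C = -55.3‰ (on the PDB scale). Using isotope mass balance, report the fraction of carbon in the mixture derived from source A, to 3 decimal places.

0.436

δ_A = (0.01079383/0.01118000 − 1)×1000 = (0.965459 − 1)×1000 = -34.541‰
δ_B = (0.01038231/0.01118000 − 1)×1000 = (0.928650 − 1)×1000 = -71.350‰
f_A = (δ_mix − δ_B)/(δ_A − δ_B) = (-55.3 − (-71.350))/(-34.541 − (-71.350))
f_A = 16.050 / 36.809 = 0.4360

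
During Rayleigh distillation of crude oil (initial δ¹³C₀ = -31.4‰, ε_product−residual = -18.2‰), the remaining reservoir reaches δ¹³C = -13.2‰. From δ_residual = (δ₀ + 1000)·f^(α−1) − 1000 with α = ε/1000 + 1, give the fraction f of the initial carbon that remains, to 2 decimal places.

0.36

α − 1 = ε/1000 = -0.0182
(δ_res + 1000)/(δ₀ + 1000) = (-13.2 + 1000)/(-31.4 + 1000) = 986.8/968.6 = 1.018790
f = 1.018790^(1/-0.0182) = exp(ln(1.018790)/-0.0182) = exp(0.01862/-0.0182)
f = exp(-1.0228) = 0.3596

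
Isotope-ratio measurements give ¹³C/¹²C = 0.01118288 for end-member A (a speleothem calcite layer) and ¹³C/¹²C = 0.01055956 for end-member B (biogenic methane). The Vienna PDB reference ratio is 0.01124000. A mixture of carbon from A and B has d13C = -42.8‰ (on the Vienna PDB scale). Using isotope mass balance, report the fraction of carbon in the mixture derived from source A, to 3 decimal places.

0.320

δ_A = (0.01118288/0.01124000 − 1)×1000 = (0.994918 − 1)×1000 = -5.082‰
δ_B = (0.01055956/0.01124000 − 1)×1000 = (0.939463 − 1)×1000 = -60.537‰
f_A = (δ_mix − δ_B)/(δ_A − δ_B) = (-42.8 − (-60.537))/(-5.082 − (-60.537))
f_A = 17.737 / 55.456 = 0.3198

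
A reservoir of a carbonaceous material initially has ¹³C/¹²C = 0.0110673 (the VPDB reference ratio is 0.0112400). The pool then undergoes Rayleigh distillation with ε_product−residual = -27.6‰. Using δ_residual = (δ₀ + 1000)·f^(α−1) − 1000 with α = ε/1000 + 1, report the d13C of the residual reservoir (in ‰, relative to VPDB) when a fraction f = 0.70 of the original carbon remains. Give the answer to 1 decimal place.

-5.6‰

δ₀ = (0.0110673/0.0112400 − 1)×1000 = (0.984635 − 1)×1000 = -15.365‰
α − 1 = ε/1000 = -0.0276
f^(α−1) = 0.70^(-0.0276) = 1.009893
δ_res = (-15.365 + 1000) × 1.009893 − 1000 = 994.376 − 1000 = -5.62‰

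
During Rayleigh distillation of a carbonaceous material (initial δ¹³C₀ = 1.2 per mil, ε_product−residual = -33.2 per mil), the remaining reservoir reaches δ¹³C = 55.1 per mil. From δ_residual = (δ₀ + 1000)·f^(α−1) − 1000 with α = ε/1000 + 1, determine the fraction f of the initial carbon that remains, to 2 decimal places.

0.21

α − 1 = ε/1000 = -0.0332
(δ_res + 1000)/(δ₀ + 1000) = (55.1 + 1000)/(1.2 + 1000) = 1055.1/1001.2 = 1.053835
f = 1.053835^(1/-0.0332) = exp(ln(1.053835)/-0.0332) = exp(0.05244/-0.0332)
f = exp(-1.5794) = 0.2061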